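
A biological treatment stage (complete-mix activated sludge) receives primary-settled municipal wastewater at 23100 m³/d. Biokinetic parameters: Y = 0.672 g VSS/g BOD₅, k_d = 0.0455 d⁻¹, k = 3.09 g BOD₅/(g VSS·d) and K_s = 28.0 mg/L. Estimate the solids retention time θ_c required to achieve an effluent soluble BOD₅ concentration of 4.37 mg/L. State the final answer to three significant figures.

θ_c ≈ 4.26 d

Specific growth rate at S = 4.37 mg/L: μ = YkS/(K_s+S) = 0.672·3.09·4.37/(28.0+4.37) = 0.2803 d⁻¹.
θ_c = 1/(μ − k_d) = 1/(0.2803 − 0.0455) = 1/0.2348 = 4.258 d.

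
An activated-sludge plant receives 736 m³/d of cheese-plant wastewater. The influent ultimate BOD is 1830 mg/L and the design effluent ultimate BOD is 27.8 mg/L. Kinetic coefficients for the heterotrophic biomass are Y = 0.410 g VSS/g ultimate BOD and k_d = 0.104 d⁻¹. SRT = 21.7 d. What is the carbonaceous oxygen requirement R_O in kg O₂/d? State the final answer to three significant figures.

Correct the yield for decay: Y_obs = Y/(1 + k_d θ_c) = 0.410 / (1 + 0.104 × 21.7) = 0.410 / 3.257 = 0.1259.
Substrate removed = Q·(S₀ − S) = 736 m³/d × (1830 − 27.8) g/m³ = 1.33×10^6 g/d = 1326 kg/d.
Biomass synthesised: P_X = Y_obs × 1326 = 167.0 kg VSS/d.
R_O = Q·ΔS − 1.42 P_X = 1326 − 237.1 = 1089 kg O₂/d.

R_O ≈ 1090 kg O₂/d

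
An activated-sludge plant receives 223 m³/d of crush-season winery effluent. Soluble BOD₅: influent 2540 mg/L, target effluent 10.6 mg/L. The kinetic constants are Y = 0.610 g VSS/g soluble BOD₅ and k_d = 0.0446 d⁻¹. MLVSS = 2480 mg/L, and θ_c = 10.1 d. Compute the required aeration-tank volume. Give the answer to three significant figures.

V ≈ 966 m³

Steady-state biomass mass balance: V·X·(1 + k_d·θ_c) = Y·Q·(S₀ − S)·θ_c, so V = 0.610 × 223 × (2540 − 10.6) × 10.1 / [2480 × (1 + 0.0446 × 10.1)] = 3.48×10^6 / 3597 = 966.1 m³.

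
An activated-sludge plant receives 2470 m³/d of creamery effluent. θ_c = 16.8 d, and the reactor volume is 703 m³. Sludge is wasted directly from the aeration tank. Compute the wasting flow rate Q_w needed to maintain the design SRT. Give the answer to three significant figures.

With mixed-liquor wasting, θ_c = V/Q_w, so Q_w = V/θ_c = 703.0/16.8 = 41.85 m³/d.

Q_w ≈ 41.8 m³/d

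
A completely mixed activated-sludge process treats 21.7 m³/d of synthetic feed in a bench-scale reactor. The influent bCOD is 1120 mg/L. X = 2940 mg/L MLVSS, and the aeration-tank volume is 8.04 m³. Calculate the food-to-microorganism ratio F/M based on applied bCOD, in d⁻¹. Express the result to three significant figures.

F/M ≈ 1.03 d⁻¹

Food-to-microorganism ratio F/M = Q S₀ / (V X) = 21.7 × 1120 / (8.040 × 2940) = 1.028 d⁻¹.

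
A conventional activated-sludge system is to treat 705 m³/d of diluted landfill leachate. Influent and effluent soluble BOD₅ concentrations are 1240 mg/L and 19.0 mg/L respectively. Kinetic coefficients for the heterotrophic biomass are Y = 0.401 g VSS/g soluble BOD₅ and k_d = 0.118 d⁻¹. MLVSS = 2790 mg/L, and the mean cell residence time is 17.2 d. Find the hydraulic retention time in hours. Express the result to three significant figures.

τ ≈ 23.9 h

Rearranging the biomass balance for a CMAS with decay, V = Y·Q·ΔS·θ_c / [X·(1+k_d θ_c)] = 0.401 × 705 × (1240 − 19.0) × 17.2 / [2790 × (1 + 0.118 × 17.2)] = 5.94×10^6 / 8453 = 702.4 m³.
Hydraulic retention time τ = V/Q = 702.4 / 705 = 0.9963 d = 23.91 h.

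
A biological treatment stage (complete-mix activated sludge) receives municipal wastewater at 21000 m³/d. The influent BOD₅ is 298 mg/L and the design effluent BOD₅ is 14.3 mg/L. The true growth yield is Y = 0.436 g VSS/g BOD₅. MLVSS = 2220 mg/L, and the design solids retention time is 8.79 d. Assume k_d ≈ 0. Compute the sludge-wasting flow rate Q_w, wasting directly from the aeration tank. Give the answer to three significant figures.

Q_w ≈ 1170 m³/d

With k_d = 0 the design equation reduces to V = Y Q (S₀−S) θ_c / X = 0.436 × 21000 × (298 − 14.3) × 8.79 / 2220 = 10285 m³.
For wasting at MLVSS concentration, Q_w = V/θ_c = 10285/8.79 = 1170 m³/d.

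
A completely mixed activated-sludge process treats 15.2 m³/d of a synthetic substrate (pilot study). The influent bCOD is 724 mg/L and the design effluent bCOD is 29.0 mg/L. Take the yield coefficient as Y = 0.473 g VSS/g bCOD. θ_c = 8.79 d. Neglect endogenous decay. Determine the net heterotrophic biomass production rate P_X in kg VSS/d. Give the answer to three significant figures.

Since k_d ≈ 0, Y_obs = Y = 0.473 g VSS/g bCOD.
Substrate removed = Q·(S₀ − S) = 15.2 m³/d × (724 − 29.0) g/m³ = 1.06×10^4 g/d = 10.56 kg/d.
P_X = Y_obs · Q(S₀ − S) = 0.4730 × 10.56 = 4.997 kg VSS/d.

P_X ≈ 5.00 kg VSS/d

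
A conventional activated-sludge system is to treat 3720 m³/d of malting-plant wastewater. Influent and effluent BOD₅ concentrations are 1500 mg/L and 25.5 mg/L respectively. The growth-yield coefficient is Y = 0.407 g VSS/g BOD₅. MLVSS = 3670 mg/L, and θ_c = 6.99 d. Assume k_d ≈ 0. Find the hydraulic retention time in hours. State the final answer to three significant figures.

With k_d = 0 the design equation reduces to V = Y Q (S₀−S) θ_c / X = 0.407 × 3720 × (1500 − 25.5) × 6.99 / 3670 = 4252 m³.
τ = V/Q = 4252/3720 = 1.143 d, or 27.43 h.

τ ≈ 27.4 h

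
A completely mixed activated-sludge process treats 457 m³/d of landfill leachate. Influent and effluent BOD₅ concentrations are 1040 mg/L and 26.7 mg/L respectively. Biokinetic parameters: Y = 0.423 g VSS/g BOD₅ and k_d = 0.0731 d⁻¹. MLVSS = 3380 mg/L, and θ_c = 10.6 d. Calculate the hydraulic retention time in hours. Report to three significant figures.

Rearranging the biomass balance for a CMAS with decay, V = Y·Q·ΔS·θ_c / [X·(1+k_d θ_c)] = 0.423 × 457 × (1040 − 26.7) × 10.6 / [3380 × (1 + 0.0731 × 10.6)] = 2.08×10^6 / 5999 = 346.1 m³.
τ = V/Q = 346.1/457 = 0.7574 d, or 18.18 h.

τ ≈ 18.2 h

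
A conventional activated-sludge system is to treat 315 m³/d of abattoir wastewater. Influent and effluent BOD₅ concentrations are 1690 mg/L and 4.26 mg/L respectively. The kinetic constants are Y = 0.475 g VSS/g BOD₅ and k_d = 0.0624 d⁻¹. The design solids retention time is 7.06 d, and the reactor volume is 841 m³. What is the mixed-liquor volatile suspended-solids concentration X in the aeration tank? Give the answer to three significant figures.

X ≈ 1470 mg/L

Solving the biomass balance for X: X = Y Q (S₀−S) θ_c / [V (1+k_d θ_c)] = 0.475 × 315 × (1690 − 4.26) × 7.06 / [841 × (1 + 0.0624 × 7.06)] = 1470 mg/L.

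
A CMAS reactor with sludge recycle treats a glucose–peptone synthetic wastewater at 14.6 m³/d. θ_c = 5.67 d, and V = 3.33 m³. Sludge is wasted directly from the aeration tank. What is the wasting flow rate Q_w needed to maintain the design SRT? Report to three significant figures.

For wasting at MLVSS concentration, Q_w = V/θ_c = 3.330/5.67 = 0.5873 m³/d.

Q_w ≈ 0.587 m³/d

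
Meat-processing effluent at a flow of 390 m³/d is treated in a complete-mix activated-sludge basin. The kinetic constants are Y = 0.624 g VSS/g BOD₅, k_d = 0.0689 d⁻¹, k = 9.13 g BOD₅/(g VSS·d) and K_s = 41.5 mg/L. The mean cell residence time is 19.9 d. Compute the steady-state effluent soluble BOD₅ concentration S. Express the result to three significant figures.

For a completely mixed reactor with recycle the Lawrence–McCarty relation gives S = K_s·(1 + k_d·θ_c) / [θ_c·(Y·k − k_d) − 1] = 41.5 × (1 + 0.0689 × 19.9) / [19.9 × (0.624 × 9.13 − 0.0689) − 1] = 98.40 / 111.0 = 0.8865 mg/L.

S ≈ 0.886 mg/L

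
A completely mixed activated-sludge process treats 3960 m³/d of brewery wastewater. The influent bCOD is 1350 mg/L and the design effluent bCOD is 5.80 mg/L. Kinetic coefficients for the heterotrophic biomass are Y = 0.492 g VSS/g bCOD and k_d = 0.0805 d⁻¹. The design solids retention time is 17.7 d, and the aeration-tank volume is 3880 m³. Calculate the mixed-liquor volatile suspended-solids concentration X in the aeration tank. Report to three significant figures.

From V·X·(1 + k_d·θ_c) = Y·Q·(S₀ − S)·θ_c: X = 0.492 × 3960 × (1350 − 5.80) × 17.7 / [3880 × (1 + 0.0805 × 17.7)] = 4927 mg/L.

X ≈ 4930 mg/L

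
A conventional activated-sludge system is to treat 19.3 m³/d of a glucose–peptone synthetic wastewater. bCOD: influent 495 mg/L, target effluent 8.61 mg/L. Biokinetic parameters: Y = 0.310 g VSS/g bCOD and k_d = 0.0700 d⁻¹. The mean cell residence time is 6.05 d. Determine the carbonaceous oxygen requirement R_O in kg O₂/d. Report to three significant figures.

Y_obs = Y / (1 + k_d θ_c) = 0.310 / (1 + 0.0700 × 6.05) = 0.310 / 1.423 = 0.2178.
Mass of bCOD removed per day: Q(S₀ − S) = 19.3 × 486.4 g/m³ = 9.387 kg/d.
Biomass synthesised: P_X = Y_obs × 9.387 = 2.044 kg VSS/d.
R_O = Q·ΔS − 1.42 P_X = 9.387 − 2.903 = 6.484 kg O₂/d.

R_O ≈ 6.48 kg O₂/d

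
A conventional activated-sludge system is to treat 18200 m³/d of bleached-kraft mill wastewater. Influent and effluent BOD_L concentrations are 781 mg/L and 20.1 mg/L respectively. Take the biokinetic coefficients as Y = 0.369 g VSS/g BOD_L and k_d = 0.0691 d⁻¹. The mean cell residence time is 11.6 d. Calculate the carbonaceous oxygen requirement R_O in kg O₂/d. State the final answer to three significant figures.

Correct the yield for decay: Y_obs = Y/(1 + k_d θ_c) = 0.369 / (1 + 0.0691 × 11.6) = 0.369 / 1.802 = 0.2048.
Substrate removed = Q·(S₀ − S) = 18200 m³/d × (781 − 20.1) g/m³ = 1.38×10^7 g/d = 13848 kg/d.
Net sludge production P_X = 0.2048 × 13848 = 2836 kg VSS/d.
R_O = Q·ΔS − 1.42 P_X = 13848 − 4028 = 9821 kg O₂/d.

R_O ≈ 9820 kg O₂/d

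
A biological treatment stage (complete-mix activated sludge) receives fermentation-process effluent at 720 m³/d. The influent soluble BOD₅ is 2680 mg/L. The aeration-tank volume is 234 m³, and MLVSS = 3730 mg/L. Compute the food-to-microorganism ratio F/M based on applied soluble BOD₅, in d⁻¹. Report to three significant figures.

Food-to-microorganism ratio F/M = Q S₀ / (V X) = 720 × 2680 / (234.0 × 3730) = 2.211 d⁻¹.

F/M ≈ 2.21 d⁻¹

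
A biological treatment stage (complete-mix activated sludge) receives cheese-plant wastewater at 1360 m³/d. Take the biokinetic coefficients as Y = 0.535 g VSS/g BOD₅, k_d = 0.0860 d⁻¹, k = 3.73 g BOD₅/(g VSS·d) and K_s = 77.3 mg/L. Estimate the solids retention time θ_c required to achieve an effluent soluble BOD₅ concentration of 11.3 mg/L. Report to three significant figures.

θ_c ≈ 5.93 d

Specific growth rate at S = 11.3 mg/L: μ = YkS/(K_s+S) = 0.535·3.73·11.3/(77.3+11.3) = 0.2545 d⁻¹.
θ_c = 1/(μ − k_d) = 1/(0.2545 − 0.0860) = 1/0.1685 = 5.934 d.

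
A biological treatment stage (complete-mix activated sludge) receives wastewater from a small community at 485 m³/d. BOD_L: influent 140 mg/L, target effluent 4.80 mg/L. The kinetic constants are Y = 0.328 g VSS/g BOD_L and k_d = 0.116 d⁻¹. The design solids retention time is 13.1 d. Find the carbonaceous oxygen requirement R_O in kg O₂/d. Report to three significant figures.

Correct the yield for decay: Y_obs = Y/(1 + k_d θ_c) = 0.328 / (1 + 0.116 × 13.1) = 0.328 / 2.520 = 0.1302.
Q·(S₀ − S) = 485 × (140 − 4.80) × 10⁻³ = 65.57 kg/d removed.
P_X = Y_obs·Q·(S₀ − S) = 0.1302 × 65.57 = 8.536 kg VSS/d.
R_O = Q·ΔS − 1.42 P_X = 65.57 − 12.12 = 53.45 kg O₂/d.

R_O ≈ 53.5 kg O₂/d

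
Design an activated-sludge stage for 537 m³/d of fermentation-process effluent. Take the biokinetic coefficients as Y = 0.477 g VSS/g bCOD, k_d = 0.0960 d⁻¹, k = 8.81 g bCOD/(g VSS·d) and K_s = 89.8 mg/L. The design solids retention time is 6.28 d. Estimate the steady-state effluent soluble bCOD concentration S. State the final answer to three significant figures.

Effluent substrate depends only on kinetics and SRT: S = K_s(1 + k_d θ_c) / [θ_c(Yk − k_d) − 1] = 89.8 × (1 + 0.0960 × 6.28) / [6.28 × (0.477 × 8.81 − 0.0960) − 1] = 143.9 / 24.79 = 5.807 mg/L.

S ≈ 5.81 mg/L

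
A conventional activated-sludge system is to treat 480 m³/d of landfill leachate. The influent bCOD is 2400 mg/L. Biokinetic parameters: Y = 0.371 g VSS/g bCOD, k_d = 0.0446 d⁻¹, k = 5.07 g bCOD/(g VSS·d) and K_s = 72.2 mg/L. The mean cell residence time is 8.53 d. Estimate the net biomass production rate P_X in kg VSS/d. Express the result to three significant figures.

P_X ≈ 309 kg VSS/d

For a completely mixed reactor with recycle the Lawrence–McCarty relation gives S = K_s·(1 + k_d·θ_c) / [θ_c·(Y·k − k_d) − 1] = 72.2 × (1 + 0.0446 × 8.53) / [8.53 × (0.371 × 5.07 − 0.0446) − 1] = 99.67 / 14.66 = 6.797 mg/L.
The observed yield is Y_obs = Y/(1 + k_d·θ_c) = 0.371 / (1 + 0.0446 × 8.53) = 0.371 / 1.380 = 0.2688 g VSS per g bCOD removed.
ΔS = 2400 − 6.80 = 2393 mg/L, so the substrate removal rate is 480 × 2393/1000 = 1149 kg bCOD/d.
P_X = Y_obs · Q(S₀ − S) = 0.2688 × 1149 = 308.7 kg VSS/d.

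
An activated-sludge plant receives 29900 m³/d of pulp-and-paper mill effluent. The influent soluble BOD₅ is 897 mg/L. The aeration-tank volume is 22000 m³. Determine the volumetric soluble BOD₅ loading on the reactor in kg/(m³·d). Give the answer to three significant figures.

L_v ≈ 1.22 kg soluble BOD₅/(m³·d)

Volumetric loading L_v = Q·S₀ / V = 29900 × 897 g/m³ / 22000 m³ = 1219 g/(m³·d) = 1.219 kg soluble BOD₅/(m³·d).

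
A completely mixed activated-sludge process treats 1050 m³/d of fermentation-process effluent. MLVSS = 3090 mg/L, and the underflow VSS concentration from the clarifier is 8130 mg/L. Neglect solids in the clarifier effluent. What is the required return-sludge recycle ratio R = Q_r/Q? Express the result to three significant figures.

Solids balance on the clarifier gives (1+R)X = R·X_r, so R = X/(X_r − X) = 3090 / (8130 − 3090) = 0.6131.

R ≈ 0.613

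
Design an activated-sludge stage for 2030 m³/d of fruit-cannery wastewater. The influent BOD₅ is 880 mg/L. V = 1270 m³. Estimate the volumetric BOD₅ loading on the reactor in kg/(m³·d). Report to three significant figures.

L_v ≈ 1.41 kg BOD₅/(m³·d)

Volumetric loading L_v = Q·S₀ / V = 2030 × 880 g/m³ / 1270 m³ = 1407 g/(m³·d) = 1.407 kg BOD₅/(m³·d).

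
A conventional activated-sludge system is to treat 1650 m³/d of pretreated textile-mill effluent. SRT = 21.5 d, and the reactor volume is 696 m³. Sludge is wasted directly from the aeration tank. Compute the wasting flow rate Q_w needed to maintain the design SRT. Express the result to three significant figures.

With mixed-liquor wasting, θ_c = V/Q_w, so Q_w = V/θ_c = 696.0/21.5 = 32.37 m³/d.

Q_w ≈ 32.4 m³/d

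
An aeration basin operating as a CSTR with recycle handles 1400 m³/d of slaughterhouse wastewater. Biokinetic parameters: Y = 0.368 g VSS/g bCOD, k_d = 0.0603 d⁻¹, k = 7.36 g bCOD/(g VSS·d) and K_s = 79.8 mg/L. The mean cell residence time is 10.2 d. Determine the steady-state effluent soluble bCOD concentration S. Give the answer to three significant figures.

Effluent substrate depends only on kinetics and SRT: S = K_s(1 + k_d θ_c) / [θ_c(Yk − k_d) − 1] = 79.8 × (1 + 0.0603 × 10.2) / [10.2 × (0.368 × 7.36 − 0.0603) − 1] = 128.9 / 26.01 = 4.955 mg/L.

S ≈ 4.95 mg/L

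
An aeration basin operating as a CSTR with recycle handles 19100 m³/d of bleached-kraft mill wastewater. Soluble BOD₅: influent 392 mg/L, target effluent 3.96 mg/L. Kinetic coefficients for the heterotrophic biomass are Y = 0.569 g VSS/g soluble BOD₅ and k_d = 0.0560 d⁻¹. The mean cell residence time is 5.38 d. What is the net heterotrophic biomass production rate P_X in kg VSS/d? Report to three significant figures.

Observed yield with endogenous decay: Y_obs = Y / (1 + k_d·θ_c) = 0.569 / (1 + 0.0560 × 5.38) = 0.569 / 1.301 = 0.4373 g VSS/g soluble BOD₅.
Substrate removed = Q·(S₀ − S) = 19100 m³/d × (392 − 3.96) g/m³ = 7.41×10^6 g/d = 7412 kg/d.
P_X = Y_obs · Q(S₀ − S) = 0.4373 × 7412 = 3241 kg VSS/d.

P_X ≈ 3240 kg VSS/d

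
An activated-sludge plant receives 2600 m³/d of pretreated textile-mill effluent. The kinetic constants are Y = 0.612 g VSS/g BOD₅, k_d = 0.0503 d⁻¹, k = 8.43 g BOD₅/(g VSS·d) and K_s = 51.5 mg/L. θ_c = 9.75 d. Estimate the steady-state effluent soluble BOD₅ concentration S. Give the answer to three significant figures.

S ≈ 1.57 mg/L

For a completely mixed reactor with recycle the Lawrence–McCarty relation gives S = K_s·(1 + k_d·θ_c) / [θ_c·(Y·k − k_d) − 1] = 51.5 × (1 + 0.0503 × 9.75) / [9.75 × (0.612 × 8.43 − 0.0503) − 1] = 76.76 / 48.81 = 1.573 mg/L.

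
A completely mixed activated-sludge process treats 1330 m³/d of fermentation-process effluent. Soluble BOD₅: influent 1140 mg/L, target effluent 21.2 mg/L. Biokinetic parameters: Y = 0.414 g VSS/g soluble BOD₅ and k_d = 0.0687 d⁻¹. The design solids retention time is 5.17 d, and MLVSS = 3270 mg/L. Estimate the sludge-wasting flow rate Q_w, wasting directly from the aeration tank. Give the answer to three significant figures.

Steady-state biomass mass balance: V·X·(1 + k_d·θ_c) = Y·Q·(S₀ − S)·θ_c, so V = 0.414 × 1330 × (1140 − 21.2) × 5.17 / [3270 × (1 + 0.0687 × 5.17)] = 3.18×10^6 / 4431 = 718.7 m³.
For wasting at MLVSS concentration, Q_w = V/θ_c = 718.7/5.17 = 139.0 m³/d.

Q_w ≈ 139 m³/d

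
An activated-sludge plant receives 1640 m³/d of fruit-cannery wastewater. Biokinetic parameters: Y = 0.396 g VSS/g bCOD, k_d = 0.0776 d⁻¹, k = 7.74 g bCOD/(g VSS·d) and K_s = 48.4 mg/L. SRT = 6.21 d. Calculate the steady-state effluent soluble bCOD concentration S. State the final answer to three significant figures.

S ≈ 4.09 mg/L

From the Monod/SRT balance for a CMAS, S = K_s·(1+k_d θ_c)/[θ_c·(Y k − k_d) − 1] = 48.4 × (1 + 0.0776 × 6.21) / [6.21 × (0.396 × 7.74 − 0.0776) − 1] = 71.72 / 17.55 = 4.086 mg/L.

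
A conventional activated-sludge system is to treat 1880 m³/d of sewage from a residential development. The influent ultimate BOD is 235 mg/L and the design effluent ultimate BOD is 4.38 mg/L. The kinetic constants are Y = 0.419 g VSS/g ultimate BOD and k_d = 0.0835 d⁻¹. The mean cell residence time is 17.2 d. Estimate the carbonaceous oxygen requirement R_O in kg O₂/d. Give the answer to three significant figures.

R_O ≈ 328 kg O₂/d

Observed yield with endogenous decay: Y_obs = Y / (1 + k_d·θ_c) = 0.419 / (1 + 0.0835 × 17.2) = 0.419 / 2.436 = 0.1720 g VSS/g ultimate BOD.
ΔS = 235 − 4.38 = 230.6 mg/L, so the substrate removal rate is 1880 × 230.6/1000 = 433.6 kg ultimate BOD/d.
Biomass synthesised: P_X = Y_obs × 433.6 = 74.57 kg VSS/d.
Carbonaceous O₂ demand = substrate oxidised − cell-mass equivalent = 433.6 − 1.42 × 74.57 = 327.7 kg O₂/d.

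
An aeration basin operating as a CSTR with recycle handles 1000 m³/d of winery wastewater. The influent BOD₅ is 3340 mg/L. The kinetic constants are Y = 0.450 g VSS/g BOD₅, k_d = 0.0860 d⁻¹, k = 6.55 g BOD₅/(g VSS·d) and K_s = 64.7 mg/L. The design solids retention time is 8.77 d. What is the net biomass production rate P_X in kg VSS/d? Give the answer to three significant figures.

For a completely mixed reactor with recycle the Lawrence–McCarty relation gives S = K_s·(1 + k_d·θ_c) / [θ_c·(Y·k − k_d) − 1] = 64.7 × (1 + 0.0860 × 8.77) / [8.77 × (0.450 × 6.55 − 0.0860) − 1] = 113.5 / 24.10 = 4.710 mg/L.
Correct the yield for decay: Y_obs = Y/(1 + k_d θ_c) = 0.450 / (1 + 0.0860 × 8.77) = 0.450 / 1.754 = 0.2565.
Q·(S₀ − S) = 1000 × (3340 − 4.71) × 10⁻³ = 3335 kg/d removed.
Net biomass production P_X = Y_obs × Q·(S₀ − S) = 0.2565 × 3335 = 855.6 kg VSS/d.

P_X ≈ 856 kg VSS/d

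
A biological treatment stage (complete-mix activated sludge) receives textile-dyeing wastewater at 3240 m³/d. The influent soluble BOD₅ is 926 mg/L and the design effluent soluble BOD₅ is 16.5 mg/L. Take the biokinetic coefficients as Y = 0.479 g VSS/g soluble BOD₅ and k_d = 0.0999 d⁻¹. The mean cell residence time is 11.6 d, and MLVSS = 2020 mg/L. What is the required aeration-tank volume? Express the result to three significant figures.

V ≈ 3750 m³

From the SRT design equation V = Y Q (S₀−S) θ_c / [X (1 + k_d θ_c)] = 0.479 × 3240 × (926 − 16.5) × 11.6 / [2020 × (1 + 0.0999 × 11.6)] = 1.64×10^7 / 4361 = 3755 m³.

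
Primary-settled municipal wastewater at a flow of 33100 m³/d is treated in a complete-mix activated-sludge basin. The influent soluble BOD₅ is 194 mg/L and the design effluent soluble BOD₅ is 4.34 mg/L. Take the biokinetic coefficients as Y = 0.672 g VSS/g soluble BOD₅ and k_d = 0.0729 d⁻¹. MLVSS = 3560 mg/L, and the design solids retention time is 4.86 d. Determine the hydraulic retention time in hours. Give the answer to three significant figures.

Steady-state biomass mass balance: V·X·(1 + k_d·θ_c) = Y·Q·(S₀ − S)·θ_c, so V = 0.672 × 33100 × (194 − 4.34) × 4.86 / [3560 × (1 + 0.0729 × 4.86)] = 2.05×10^7 / 4821 = 4253 m³.
Hydraulic retention time τ = V/Q = 4253 / 33100 = 0.1285 d = 3.083 h.

τ ≈ 3.08 h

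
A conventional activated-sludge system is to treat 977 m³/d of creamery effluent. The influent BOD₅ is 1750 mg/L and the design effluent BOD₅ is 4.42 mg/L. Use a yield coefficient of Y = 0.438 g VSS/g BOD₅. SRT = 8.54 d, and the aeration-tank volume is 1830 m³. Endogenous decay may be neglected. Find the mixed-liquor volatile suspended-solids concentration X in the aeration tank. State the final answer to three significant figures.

X = Y·Q·ΔS·θ_c / V = 0.438 × 977 × (1750 − 4.42) × 8.54 / 1830 = 3486 mg/L.

X ≈ 3490 mg/L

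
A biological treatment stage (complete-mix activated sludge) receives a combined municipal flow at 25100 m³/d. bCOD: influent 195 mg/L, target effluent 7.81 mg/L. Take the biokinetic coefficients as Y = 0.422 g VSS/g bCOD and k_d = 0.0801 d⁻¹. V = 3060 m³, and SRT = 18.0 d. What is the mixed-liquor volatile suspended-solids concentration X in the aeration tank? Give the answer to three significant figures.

From V·X·(1 + k_d·θ_c) = Y·Q·(S₀ − S)·θ_c: X = 0.422 × 25100 × (195 − 7.81) × 18.0 / [3060 × (1 + 0.0801 × 18.0)] = 4777 mg/L.

X ≈ 4780 mg/L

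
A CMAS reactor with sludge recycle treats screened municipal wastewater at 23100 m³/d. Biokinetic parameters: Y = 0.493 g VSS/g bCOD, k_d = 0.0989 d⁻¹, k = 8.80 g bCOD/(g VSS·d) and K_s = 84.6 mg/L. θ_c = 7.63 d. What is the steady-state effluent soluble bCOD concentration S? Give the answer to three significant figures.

S ≈ 4.74 mg/L

For a completely mixed reactor with recycle the Lawrence–McCarty relation gives S = K_s·(1 + k_d·θ_c) / [θ_c·(Y·k − k_d) − 1] = 84.6 × (1 + 0.0989 × 7.63) / [7.63 × (0.493 × 8.80 − 0.0989) − 1] = 148.4 / 31.35 = 4.735 mg/L.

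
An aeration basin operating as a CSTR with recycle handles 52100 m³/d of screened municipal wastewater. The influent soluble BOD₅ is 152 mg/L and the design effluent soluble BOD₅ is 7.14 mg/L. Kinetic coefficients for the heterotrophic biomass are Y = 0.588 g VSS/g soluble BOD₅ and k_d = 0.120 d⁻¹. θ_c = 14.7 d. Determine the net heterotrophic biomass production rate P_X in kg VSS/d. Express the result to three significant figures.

P_X ≈ 1610 kg VSS/d

Correct the yield for decay: Y_obs = Y/(1 + k_d θ_c) = 0.588 / (1 + 0.120 × 14.7) = 0.588 / 2.764 = 0.2127.
Substrate removed = Q·(S₀ − S) = 52100 m³/d × (152 − 7.14) g/m³ = 7.55×10^6 g/d = 7547 kg/d.
Biomass produced: P_X = Y_obs·Q·ΔS = 0.2127 × 7547 ≈ 1606 kg VSS/d.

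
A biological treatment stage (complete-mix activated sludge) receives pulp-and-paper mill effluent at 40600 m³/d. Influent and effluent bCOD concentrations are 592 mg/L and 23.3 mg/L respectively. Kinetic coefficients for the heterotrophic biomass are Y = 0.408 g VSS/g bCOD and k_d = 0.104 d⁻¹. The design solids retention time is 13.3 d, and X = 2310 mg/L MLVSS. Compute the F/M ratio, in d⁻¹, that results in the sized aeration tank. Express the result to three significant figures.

From the SRT design equation V = Y Q (S₀−S) θ_c / [X (1 + k_d θ_c)] = 0.408 × 40600 × (592 − 23.3) × 13.3 / [2310 × (1 + 0.104 × 13.3)] = 1.25×10^8 / 5505 = 22759 m³.
Food-to-microorganism ratio F/M = Q S₀ / (V X) = 40600 × 592 / (22759 × 2310) = 0.4572 d⁻¹.

F/M ≈ 0.457 d⁻¹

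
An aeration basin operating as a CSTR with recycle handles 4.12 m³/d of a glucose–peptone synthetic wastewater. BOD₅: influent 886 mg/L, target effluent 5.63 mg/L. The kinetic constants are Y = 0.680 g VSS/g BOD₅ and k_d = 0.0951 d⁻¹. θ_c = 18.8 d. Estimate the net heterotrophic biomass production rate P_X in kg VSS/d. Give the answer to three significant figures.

The observed yield is Y_obs = Y/(1 + k_d·θ_c) = 0.680 / (1 + 0.0951 × 18.8) = 0.680 / 2.788 = 0.2439 g VSS per g BOD₅ removed.
ΔS = 886 − 5.63 = 880.4 mg/L, so the substrate removal rate is 4.12 × 880.4/1000 = 3.627 kg BOD₅/d.
So the net sludge growth is P_X = 0.2439 × 3.627 = 0.8847 kg VSS/d.

P_X ≈ 0.885 kg VSS/d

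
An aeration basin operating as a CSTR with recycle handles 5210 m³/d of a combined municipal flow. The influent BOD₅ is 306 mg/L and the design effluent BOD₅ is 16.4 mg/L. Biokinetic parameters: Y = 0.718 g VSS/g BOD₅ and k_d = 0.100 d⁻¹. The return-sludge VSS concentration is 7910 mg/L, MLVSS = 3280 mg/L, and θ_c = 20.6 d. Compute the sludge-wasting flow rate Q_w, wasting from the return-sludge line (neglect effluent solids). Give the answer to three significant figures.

Q_w ≈ 44.8 m³/d

Steady-state biomass mass balance: V·X·(1 + k_d·θ_c) = Y·Q·(S₀ − S)·θ_c, so V = 0.718 × 5210 × (306 − 16.4) × 20.6 / [3280 × (1 + 0.100 × 20.6)] = 2.23×10^7 / 10037 = 2223 m³.
θ_c = V·X/(Q_w·X_r) when wasting from the recycle, so Q_w = V·X/(θ_c·X_r) = 2223 × 3280 / (20.6 × 7910) = 44.76 m³/d.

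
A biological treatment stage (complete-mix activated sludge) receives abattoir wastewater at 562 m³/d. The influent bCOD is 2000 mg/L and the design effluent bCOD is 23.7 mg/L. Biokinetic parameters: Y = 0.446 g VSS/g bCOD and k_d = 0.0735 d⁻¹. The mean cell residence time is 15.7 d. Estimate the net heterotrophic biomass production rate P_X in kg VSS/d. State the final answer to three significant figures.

P_X ≈ 230 kg VSS/d

Observed yield with endogenous decay: Y_obs = Y / (1 + k_d·θ_c) = 0.446 / (1 + 0.0735 × 15.7) = 0.446 / 2.154 = 0.2071 g VSS/g bCOD.
Q·(S₀ − S) = 562 × (2000 − 23.7) × 10⁻³ = 1111 kg/d removed.
So the net sludge growth is P_X = 0.2071 × 1111 = 230.0 kg VSS/d.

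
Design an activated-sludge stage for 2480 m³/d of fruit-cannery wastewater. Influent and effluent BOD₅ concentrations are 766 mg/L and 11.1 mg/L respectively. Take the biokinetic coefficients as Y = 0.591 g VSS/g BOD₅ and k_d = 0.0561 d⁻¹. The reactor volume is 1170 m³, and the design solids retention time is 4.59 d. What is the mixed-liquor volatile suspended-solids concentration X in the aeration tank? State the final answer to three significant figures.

X ≈ 3450 mg/L

From V·X·(1 + k_d·θ_c) = Y·Q·(S₀ − S)·θ_c: X = 0.591 × 2480 × (766 − 11.1) × 4.59 / [1170 × (1 + 0.0561 × 4.59)] = 3452 mg/L.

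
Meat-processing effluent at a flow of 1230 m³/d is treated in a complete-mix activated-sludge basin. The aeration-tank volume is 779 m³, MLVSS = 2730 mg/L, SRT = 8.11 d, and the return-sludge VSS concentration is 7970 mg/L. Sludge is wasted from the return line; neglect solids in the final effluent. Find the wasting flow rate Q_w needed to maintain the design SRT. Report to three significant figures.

Wasting from the return line (neglecting effluent solids): Q_w = V·X / (θ_c·X_r) = 779.0 × 2730 / (8.11 × 7970) = 32.90 m³/d.

Q_w ≈ 32.9 m³/d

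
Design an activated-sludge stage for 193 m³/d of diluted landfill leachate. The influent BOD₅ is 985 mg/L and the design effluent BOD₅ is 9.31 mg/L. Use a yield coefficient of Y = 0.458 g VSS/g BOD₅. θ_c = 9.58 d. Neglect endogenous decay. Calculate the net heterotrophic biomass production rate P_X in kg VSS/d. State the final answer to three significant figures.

With endogenous decay neglected, the observed yield equals the true yield: Y_obs = Y = 0.458 g VSS/g BOD₅.
Substrate removed = Q·(S₀ − S) = 193 m³/d × (985 − 9.31) g/m³ = 1.88×10^5 g/d = 188.3 kg/d.
Biomass produced: P_X = Y_obs·Q·ΔS = 0.4580 × 188.3 ≈ 86.25 kg VSS/d.

P_X ≈ 86.2 kg VSS/d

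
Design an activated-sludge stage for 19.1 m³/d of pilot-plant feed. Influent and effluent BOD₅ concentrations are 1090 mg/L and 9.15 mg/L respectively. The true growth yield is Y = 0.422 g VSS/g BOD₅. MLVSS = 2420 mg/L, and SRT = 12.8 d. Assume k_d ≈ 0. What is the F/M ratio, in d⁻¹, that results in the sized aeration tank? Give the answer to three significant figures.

F/M ≈ 0.187 d⁻¹

With k_d = 0 the design equation reduces to V = Y Q (S₀−S) θ_c / X = 0.422 × 19.1 × (1090 − 9.15) × 12.8 / 2420 = 46.08 m³.
F/M = applied load / biomass = Q·S₀/(V·X) = 19.1 × 1090 / (46.08 × 2420) = 0.1867 d⁻¹.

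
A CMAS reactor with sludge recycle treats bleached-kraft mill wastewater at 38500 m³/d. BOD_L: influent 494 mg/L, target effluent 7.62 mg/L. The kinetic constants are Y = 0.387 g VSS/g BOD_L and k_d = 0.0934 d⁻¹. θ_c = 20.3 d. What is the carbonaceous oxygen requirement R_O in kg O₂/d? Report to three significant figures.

Correct the yield for decay: Y_obs = Y/(1 + k_d θ_c) = 0.387 / (1 + 0.0934 × 20.3) = 0.387 / 2.896 = 0.1336.
ΔS = 494 − 7.62 = 486.4 mg/L, so the substrate removal rate is 38500 × 486.4/1000 = 18726 kg BOD_L/d.
P_X = Y_obs·Q·(S₀ − S) = 0.1336 × 18726 = 2502 kg VSS/d.
Carbonaceous O₂ demand = substrate oxidised − cell-mass equivalent = 18726 − 1.42 × 2502 = 15172 kg O₂/d.

R_O ≈ 15200 kg O₂/d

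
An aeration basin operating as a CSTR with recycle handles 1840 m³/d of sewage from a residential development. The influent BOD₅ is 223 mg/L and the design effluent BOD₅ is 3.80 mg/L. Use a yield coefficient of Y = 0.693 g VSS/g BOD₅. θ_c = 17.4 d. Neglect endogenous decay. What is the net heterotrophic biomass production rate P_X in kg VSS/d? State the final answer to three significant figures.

No decay correction is needed, so Y_obs = Y = 0.693.
Substrate removed = Q·(S₀ − S) = 1840 m³/d × (223 − 3.80) g/m³ = 4.03×10^5 g/d = 403.3 kg/d.
So the net sludge growth is P_X = 0.6930 × 403.3 = 279.5 kg VSS/d.

P_X ≈ 280 kg VSS/d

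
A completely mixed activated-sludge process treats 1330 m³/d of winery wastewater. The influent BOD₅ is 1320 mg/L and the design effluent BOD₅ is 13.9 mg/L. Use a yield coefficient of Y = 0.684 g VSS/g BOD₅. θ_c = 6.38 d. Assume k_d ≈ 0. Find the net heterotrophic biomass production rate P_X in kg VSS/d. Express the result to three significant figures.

With endogenous decay neglected, the observed yield equals the true yield: Y_obs = Y = 0.684 g VSS/g BOD₅.
Q·(S₀ − S) = 1330 × (1320 − 13.9) × 10⁻³ = 1737 kg/d removed.
Biomass produced: P_X = Y_obs·Q·ΔS = 0.6840 × 1737 ≈ 1188 kg VSS/d.

P_X ≈ 1190 kg VSS/d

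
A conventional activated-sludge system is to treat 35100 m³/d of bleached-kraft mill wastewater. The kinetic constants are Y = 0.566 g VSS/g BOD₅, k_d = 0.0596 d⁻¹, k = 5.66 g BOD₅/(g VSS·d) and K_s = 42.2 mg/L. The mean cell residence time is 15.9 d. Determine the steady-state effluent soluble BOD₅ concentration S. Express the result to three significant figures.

S ≈ 1.68 mg/L

Effluent substrate depends only on kinetics and SRT: S = K_s(1 + k_d θ_c) / [θ_c(Yk − k_d) − 1] = 42.2 × (1 + 0.0596 × 15.9) / [15.9 × (0.566 × 5.66 − 0.0596) − 1] = 82.19 / 48.99 = 1.678 mg/L.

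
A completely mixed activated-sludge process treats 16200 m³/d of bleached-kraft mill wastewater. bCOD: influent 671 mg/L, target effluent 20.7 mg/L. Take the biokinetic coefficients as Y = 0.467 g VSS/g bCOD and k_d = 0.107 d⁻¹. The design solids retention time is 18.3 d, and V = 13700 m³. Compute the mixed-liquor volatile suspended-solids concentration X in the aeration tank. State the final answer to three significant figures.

X ≈ 2220 mg/L

X = Y·Q·ΔS·θ_c / [V·(1 + k_d θ_c)] = 0.467 × 16200 × (671 − 20.7) × 18.3 / [13700 × (1 + 0.107 × 18.3)] = 2222 mg/L.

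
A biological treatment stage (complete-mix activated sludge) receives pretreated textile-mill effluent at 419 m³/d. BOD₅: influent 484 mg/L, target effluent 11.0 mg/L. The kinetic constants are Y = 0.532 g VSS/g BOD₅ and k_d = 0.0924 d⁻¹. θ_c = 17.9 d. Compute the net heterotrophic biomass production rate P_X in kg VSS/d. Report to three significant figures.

P_X ≈ 39.7 kg VSS/d

The observed yield is Y_obs = Y/(1 + k_d·θ_c) = 0.532 / (1 + 0.0924 × 17.9) = 0.532 / 2.654 = 0.2005 g VSS per g BOD₅ removed.
ΔS = 484 − 11.0 = 473.0 mg/L, so the substrate removal rate is 419 × 473.0/1000 = 198.2 kg BOD₅/d.
P_X = Y_obs · Q(S₀ − S) = 0.2005 × 198.2 = 39.73 kg VSS/d.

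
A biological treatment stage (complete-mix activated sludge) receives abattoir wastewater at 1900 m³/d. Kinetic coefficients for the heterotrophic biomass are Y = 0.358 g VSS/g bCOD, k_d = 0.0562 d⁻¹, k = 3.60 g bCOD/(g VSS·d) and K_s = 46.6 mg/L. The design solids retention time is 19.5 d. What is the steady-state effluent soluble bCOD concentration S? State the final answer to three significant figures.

S ≈ 4.24 mg/L

For a completely mixed reactor with recycle the Lawrence–McCarty relation gives S = K_s·(1 + k_d·θ_c) / [θ_c·(Y·k − k_d) − 1] = 46.6 × (1 + 0.0562 × 19.5) / [19.5 × (0.358 × 3.60 − 0.0562) − 1] = 97.67 / 23.04 = 4.240 mg/L.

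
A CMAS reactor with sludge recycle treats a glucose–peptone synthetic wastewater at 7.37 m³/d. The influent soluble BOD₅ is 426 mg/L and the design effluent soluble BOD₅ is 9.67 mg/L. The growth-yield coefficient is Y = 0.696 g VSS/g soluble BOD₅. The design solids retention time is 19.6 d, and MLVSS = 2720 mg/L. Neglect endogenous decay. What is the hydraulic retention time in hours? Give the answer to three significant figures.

Biomass mass balance (decay neglected): V·X = Y·Q·(S₀ − S)·θ_c, so V = 0.696 × 7.37 × (426 − 9.67) × 19.6 / 2720 = 15.39 m³.
τ = V/Q = 15.39/7.37 = 2.088 d, or 50.11 h.

τ ≈ 50.1 h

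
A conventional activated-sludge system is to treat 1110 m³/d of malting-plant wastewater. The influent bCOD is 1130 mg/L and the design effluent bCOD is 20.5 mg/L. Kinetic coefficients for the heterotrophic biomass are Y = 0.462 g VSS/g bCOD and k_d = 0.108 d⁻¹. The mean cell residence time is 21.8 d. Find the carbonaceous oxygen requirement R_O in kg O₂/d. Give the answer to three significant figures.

R_O ≈ 991 kg O₂/d

Y_obs = Y / (1 + k_d θ_c) = 0.462 / (1 + 0.108 × 21.8) = 0.462 / 3.354 = 0.1377.
ΔS = 1130 − 20.5 = 1110 mg/L, so the substrate removal rate is 1110 × 1110/1000 = 1232 kg bCOD/d.
P_X = Y_obs·Q·(S₀ − S) = 0.1377 × 1232 = 169.6 kg VSS/d.
R_O = Q·ΔS − 1.42 P_X = 1232 − 240.9 = 990.7 kg O₂/d.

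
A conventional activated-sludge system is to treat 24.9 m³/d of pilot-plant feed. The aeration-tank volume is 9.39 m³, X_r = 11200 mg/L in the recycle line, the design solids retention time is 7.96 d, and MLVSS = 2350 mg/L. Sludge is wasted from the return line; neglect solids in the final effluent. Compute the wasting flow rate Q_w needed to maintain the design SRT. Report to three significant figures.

θ_c = V·X/(Q_w·X_r) when wasting from the recycle, so Q_w = V·X/(θ_c·X_r) = 9.390 × 2350 / (7.96 × 11200) = 0.2475 m³/d.

Q_w ≈ 0.248 m³/d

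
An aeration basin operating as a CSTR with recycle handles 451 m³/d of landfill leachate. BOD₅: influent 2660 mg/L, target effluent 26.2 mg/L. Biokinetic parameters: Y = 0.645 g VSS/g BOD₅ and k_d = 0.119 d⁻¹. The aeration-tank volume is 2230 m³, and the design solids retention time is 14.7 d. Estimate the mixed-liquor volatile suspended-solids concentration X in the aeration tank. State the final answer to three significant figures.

X ≈ 1840 mg/L

X = Y·Q·ΔS·θ_c / [V·(1 + k_d θ_c)] = 0.645 × 451 × (2660 − 26.2) × 14.7 / [2230 × (1 + 0.119 × 14.7)] = 1837 mg/L.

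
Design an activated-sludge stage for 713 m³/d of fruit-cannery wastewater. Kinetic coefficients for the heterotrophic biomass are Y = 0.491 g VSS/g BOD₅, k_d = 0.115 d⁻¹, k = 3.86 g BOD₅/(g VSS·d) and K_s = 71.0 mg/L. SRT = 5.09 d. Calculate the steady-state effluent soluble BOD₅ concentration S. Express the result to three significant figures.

S ≈ 14.0 mg/L

For a completely mixed reactor with recycle the Lawrence–McCarty relation gives S = K_s·(1 + k_d·θ_c) / [θ_c·(Y·k − k_d) − 1] = 71.0 × (1 + 0.115 × 5.09) / [5.09 × (0.491 × 3.86 − 0.115) − 1] = 112.6 / 8.062 = 13.96 mg/L.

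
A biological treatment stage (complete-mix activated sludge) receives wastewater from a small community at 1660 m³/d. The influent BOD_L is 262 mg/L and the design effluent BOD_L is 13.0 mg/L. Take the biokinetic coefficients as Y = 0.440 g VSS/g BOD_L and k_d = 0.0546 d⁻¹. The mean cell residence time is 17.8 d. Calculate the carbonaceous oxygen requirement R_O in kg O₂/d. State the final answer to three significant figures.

The observed yield is Y_obs = Y/(1 + k_d·θ_c) = 0.440 / (1 + 0.0546 × 17.8) = 0.440 / 1.972 = 0.2231 g VSS per g BOD_L removed.
Q·(S₀ − S) = 1660 × (262 − 13.0) × 10⁻³ = 413.3 kg/d removed.
P_X = Y_obs·Q·(S₀ − S) = 0.2231 × 413.3 = 92.23 kg VSS/d.
R_O = Q·ΔS − 1.42 P_X = 413.3 − 131.0 = 282.4 kg O₂/d.

R_O ≈ 282 kg O₂/d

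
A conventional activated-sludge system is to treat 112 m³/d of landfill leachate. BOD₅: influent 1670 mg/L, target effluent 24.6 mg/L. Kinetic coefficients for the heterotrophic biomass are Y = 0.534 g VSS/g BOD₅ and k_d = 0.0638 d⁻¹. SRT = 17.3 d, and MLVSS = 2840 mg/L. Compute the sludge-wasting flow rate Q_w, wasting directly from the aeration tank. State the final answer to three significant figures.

Q_w ≈ 16.5 m³/d

From the SRT design equation V = Y Q (S₀−S) θ_c / [X (1 + k_d θ_c)] = 0.534 × 112 × (1670 − 24.6) × 17.3 / [2840 × (1 + 0.0638 × 17.3)] = 1.7×10^6 / 5975 = 284.9 m³.
With mixed-liquor wasting, θ_c = V/Q_w, so Q_w = V/θ_c = 284.9/17.3 = 16.47 m³/d.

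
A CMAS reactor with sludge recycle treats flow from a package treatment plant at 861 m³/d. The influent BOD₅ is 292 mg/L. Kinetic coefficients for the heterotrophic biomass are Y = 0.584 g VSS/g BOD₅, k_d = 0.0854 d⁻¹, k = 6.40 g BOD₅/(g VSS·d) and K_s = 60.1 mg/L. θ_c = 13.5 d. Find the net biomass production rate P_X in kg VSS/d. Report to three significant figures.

For a completely mixed reactor with recycle the Lawrence–McCarty relation gives S = K_s·(1 + k_d·θ_c) / [θ_c·(Y·k − k_d) − 1] = 60.1 × (1 + 0.0854 × 13.5) / [13.5 × (0.584 × 6.40 − 0.0854) − 1] = 129.4 / 48.30 = 2.679 mg/L.
Observed yield with endogenous decay: Y_obs = Y / (1 + k_d·θ_c) = 0.584 / (1 + 0.0854 × 13.5) = 0.584 / 2.153 = 0.2713 g VSS/g BOD₅.
Mass of BOD₅ removed per day: Q(S₀ − S) = 861 × 289.3 g/m³ = 249.1 kg/d.
P_X = Y_obs · Q(S₀ − S) = 0.2713 × 249.1 = 67.57 kg VSS/d.

P_X ≈ 67.6 kg VSS/d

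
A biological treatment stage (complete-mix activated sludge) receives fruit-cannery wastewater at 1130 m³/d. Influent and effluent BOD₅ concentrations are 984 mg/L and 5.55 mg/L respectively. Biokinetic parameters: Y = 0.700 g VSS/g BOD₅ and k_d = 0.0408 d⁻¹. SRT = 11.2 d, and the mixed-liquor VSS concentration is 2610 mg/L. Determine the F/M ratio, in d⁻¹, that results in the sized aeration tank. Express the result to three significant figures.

Steady-state biomass mass balance: V·X·(1 + k_d·θ_c) = Y·Q·(S₀ − S)·θ_c, so V = 0.700 × 1130 × (984 − 5.55) × 11.2 / [2610 × (1 + 0.0408 × 11.2)] = 8.67×10^6 / 3803 = 2280 m³.
F/M = Q·S₀ / (V·X) = 1130 × 984 / (2280 × 2610) = 0.1869 g BOD₅·(g VSS·d)⁻¹.

F/M ≈ 0.187 d⁻¹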